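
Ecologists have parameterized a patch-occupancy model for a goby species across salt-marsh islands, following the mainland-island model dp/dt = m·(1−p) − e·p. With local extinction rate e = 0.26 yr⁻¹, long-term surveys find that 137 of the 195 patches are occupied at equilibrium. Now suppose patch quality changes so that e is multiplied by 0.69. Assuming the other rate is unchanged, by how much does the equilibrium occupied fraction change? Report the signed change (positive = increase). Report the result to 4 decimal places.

Observed p* = 137/195 = 0.70256.
Balance m(1−p*) = e·p* gives m = e·p*/(1−p*) = 0.26×0.70256/0.29744 = 0.61413.
New p* = m/(m+e) = 0.61413/(0.61413+0.17940) = 0.77392.
Δp* = 0.77392 − 0.70256 = +0.07136.

0.0714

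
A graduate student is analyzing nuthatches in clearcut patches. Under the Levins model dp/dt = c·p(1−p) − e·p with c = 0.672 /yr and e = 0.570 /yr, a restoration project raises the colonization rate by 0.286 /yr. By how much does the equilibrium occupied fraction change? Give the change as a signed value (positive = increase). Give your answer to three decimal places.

0.253

Before: p* = 1 − 0.570/0.672 = 0.1518.
After the change, c = 0.958, e = 0.57, so p* = 1 − 0.57/0.958 = 0.4050.
Δp* = 0.4050 − 0.1518 = +0.2532.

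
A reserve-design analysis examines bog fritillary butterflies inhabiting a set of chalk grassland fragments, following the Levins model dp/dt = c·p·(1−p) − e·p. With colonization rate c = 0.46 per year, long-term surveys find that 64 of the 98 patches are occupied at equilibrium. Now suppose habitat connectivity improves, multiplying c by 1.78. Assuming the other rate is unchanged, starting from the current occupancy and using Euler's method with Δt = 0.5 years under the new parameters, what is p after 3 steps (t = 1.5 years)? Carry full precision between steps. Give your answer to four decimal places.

Observed p* = 64/98 = 0.65306.
Balance c(1−p*) = e gives e = 0.46×(1 − 0.65306) = 0.15959.
Starting from p₀ = 0.65306; update p ← p + (dp/dt)·Δt with the new parameters.
t = 0.5: p = 0.65306 + (+0.04065) = 0.69371
t = 1: p = 0.69371 + (+0.03163) = 0.72534
t = 1.5: p = 0.72534 + (+0.02368) = 0.74902

0.7490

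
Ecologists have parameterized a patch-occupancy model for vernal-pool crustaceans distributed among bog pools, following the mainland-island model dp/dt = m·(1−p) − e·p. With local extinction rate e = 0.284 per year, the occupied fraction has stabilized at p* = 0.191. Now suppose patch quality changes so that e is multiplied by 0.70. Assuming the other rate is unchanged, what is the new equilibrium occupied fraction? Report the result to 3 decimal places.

Balance m(1−p*) = e·p* gives m = e·p*/(1−p*) = 0.284×0.19100/0.80900 = 0.06705.
New p* = m/(m+e) = 0.06705/(0.06705+0.19880) = 0.25221.

0.252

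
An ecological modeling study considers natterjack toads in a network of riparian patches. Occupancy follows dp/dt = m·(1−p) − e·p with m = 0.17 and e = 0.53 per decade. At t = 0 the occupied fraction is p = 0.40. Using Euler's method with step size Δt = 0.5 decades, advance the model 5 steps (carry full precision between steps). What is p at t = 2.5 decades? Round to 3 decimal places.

Update rule: p ← p + [m·(1−p) − e·p]·Δt with Δt = 0.5.
t = 0.5: p = 0.40000 + (-0.05500) = 0.34500
t = 1: p = 0.34500 + (-0.03575) = 0.30925
t = 1.5: p = 0.30925 + (-0.02324) = 0.28601
t = 2: p = 0.28601 + (-0.01510) = 0.27091
t = 2.5: p = 0.27091 + (-0.00982) = 0.26109

0.261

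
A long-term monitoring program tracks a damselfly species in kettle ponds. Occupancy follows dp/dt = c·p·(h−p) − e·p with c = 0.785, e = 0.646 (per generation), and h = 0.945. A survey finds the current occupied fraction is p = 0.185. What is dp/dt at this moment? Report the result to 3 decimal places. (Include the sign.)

Colonization term: c·p·(h−p) = 0.785×0.185×0.7600 = 0.11037.
Extinction term: e·p = 0.11951.
dp/dt = 0.11037 − 0.11951 = -0.00914.

-0.009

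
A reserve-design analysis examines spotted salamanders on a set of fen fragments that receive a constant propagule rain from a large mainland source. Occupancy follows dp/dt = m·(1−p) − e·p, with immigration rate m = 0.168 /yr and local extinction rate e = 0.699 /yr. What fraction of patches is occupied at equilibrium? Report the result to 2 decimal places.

0.19

Setting dp/dt = 0: m − m·p* = e·p*, so m = (m+e)·p*.
p* = m/(m+e) = 0.168/(0.168+0.699) = 0.168/0.8670 = 0.1938.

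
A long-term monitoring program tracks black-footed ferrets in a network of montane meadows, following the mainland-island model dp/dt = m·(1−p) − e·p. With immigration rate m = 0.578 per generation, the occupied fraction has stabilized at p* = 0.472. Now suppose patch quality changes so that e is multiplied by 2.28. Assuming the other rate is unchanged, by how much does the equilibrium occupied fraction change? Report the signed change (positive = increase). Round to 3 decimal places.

Balance m(1−p*) = e·p* gives e = m(1−p*)/p* = 0.578×0.52800/0.47200 = 0.64658.
New p* = m/(m+e) = 0.57800/(0.57800+1.47420) = 0.28165.
Δp* = 0.28165 − 0.47200 = -0.19035.

-0.190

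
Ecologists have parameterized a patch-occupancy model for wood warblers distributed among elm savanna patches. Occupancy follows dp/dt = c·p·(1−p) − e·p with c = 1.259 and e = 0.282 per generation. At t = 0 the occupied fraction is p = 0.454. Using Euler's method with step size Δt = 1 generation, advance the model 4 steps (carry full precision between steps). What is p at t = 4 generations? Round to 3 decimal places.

Update rule: p ← p + [c·p·(1−p) − e·p]·Δt with Δt = 1.
step 1: Δp = +0.18406, p = 0.63806
step 2: Δp = +0.11082, p = 0.74888
step 3: Δp = +0.02558, p = 0.77446
step 4: Δp = +0.00151, p = 0.77597

0.776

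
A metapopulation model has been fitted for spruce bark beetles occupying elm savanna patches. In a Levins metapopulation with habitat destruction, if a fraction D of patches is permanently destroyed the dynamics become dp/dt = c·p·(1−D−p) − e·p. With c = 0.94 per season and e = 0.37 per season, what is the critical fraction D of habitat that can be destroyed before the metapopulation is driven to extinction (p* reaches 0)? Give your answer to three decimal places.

0.606

The nontrivial equilibrium is p* = (1−D) − e/c; extinction occurs when this hits zero.
So D_crit = 1 − e/c = 1 − 0.37/0.94 = 1 − 0.3936 = 0.6064.
Note this equals the original equilibrium occupancy — the Levins extinction-debt result.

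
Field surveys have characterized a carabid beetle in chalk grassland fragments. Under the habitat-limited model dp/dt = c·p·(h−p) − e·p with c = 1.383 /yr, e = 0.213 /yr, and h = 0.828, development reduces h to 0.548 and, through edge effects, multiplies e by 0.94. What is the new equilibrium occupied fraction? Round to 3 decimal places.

0.403

Before: p* = h − e/c = 0.828 − 0.213/1.383 = 0.828 − 0.1540 = 0.6740.
After: c = 1.383, e = 0.20022, h = 0.548; p* = 0.548 − 0.20022/1.383 = 0.4032.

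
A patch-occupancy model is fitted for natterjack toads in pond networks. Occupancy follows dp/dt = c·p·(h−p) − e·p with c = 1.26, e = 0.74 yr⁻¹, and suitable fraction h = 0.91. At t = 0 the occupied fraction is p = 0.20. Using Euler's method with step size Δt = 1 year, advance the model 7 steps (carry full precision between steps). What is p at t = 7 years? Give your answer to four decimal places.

0.3160

Update rule: p ← p + [c·p·(h−p) − e·p]·Δt with Δt = 1.
p: 0.20000 → 0.23092  (Δp = +0.03092)
p: 0.23092 → 0.25762  (Δp = +0.02670)
p: 0.25762 → 0.27875  (Δp = +0.02112)
p: 0.27875 → 0.29418  (Δp = +0.01544)
p: 0.29418 → 0.30475  (Δp = +0.01057)
p: 0.30475 → 0.31164  (Δp = +0.00689)
p: 0.31164 → 0.31598  (Δp = +0.00434)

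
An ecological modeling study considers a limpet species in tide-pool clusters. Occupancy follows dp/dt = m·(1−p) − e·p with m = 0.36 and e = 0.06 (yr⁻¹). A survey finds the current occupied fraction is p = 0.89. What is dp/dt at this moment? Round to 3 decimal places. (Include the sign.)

-0.014

Colonization term: m·(1−p) = 0.36×0.1100 = 0.03960.
Extinction term: e·p = 0.05340.
dp/dt = 0.03960 − 0.05340 = -0.01380.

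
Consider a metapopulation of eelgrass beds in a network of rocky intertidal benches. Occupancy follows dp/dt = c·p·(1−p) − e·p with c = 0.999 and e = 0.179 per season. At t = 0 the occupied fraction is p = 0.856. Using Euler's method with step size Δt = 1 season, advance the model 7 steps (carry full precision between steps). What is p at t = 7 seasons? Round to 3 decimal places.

0.821

Update rule: p ← p + [c·p·(1−p) − e·p]·Δt with Δt = 1.
  1  |  dp/dt·Δt = -0.030083  |  p_1 = 0.825917
  2  |  dp/dt·Δt = -0.004205  |  p_2 = 0.821712
  3  |  dp/dt·Δt = -0.000732  |  p_3 = 0.820980
  4  |  dp/dt·Δt = -0.000131  |  p_4 = 0.820850
  5  |  dp/dt·Δt = -0.000024  |  p_5 = 0.820826
  6  |  dp/dt·Δt = -0.000004  |  p_6 = 0.820822
  7  |  dp/dt·Δt = -0.000001  |  p_7 = 0.820821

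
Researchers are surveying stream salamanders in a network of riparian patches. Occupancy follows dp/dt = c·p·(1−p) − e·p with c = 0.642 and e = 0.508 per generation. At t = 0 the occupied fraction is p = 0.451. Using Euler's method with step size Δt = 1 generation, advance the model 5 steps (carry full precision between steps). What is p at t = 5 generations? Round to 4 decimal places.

Update rule: p ← p + [c·p·(1−p) − e·p]·Δt with Δt = 1.
p: 0.45100 → 0.38085  (Δp = -0.07015)
p: 0.38085 → 0.33876  (Δp = -0.04209)
p: 0.33876 → 0.31048  (Δp = -0.02828)
p: 0.31048 → 0.29020  (Δp = -0.02028)
p: 0.29020 → 0.27502  (Δp = -0.01518)

0.2750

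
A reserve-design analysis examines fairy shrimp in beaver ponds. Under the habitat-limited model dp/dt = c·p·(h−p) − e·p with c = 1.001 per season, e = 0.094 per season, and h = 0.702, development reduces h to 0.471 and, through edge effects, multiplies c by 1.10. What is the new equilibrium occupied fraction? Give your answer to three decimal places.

0.386

Before: p* = h − e/c = 0.702 − 0.094/1.001 = 0.702 − 0.0939 = 0.6081.
After: c = 1.1011, e = 0.094, h = 0.471; p* = 0.471 − 0.094/1.1011 = 0.3856.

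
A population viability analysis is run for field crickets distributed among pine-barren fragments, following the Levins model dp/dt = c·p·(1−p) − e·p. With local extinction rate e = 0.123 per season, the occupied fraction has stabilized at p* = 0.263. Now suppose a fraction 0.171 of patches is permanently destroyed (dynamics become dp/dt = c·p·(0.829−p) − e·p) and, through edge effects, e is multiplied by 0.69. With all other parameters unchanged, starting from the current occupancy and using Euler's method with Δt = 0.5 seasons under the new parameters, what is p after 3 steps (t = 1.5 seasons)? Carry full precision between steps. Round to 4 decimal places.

0.2667

Balance c(1−p*) = e gives c = e/(1 − 0.26300) = 0.123/0.73700 = 0.16689.
Starting from p₀ = 0.26300; update p ← p + (dp/dt)·Δt with the new parameters.
  1  |  dp/dt·Δt = +0.001261  |  p_1 = 0.264261
  2  |  dp/dt·Δt = +0.001239  |  p_2 = 0.265501
  3  |  dp/dt·Δt = +0.001218  |  p_3 = 0.266719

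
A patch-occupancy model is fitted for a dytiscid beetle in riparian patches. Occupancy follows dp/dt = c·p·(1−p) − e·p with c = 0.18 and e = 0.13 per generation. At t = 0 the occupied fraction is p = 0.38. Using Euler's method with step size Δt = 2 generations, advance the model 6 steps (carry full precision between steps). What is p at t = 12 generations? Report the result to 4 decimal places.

0.3231

Update rule: p ← p + [c·p·(1−p) − e·p]·Δt with Δt = 2.
  1  |  dp/dt·Δt = -0.013984  |  p_1 = 0.366016
  2  |  dp/dt·Δt = -0.011627  |  p_2 = 0.354389
  3  |  dp/dt·Δt = -0.009774  |  p_3 = 0.344615
  4  |  dp/dt·Δt = -0.008292  |  p_4 = 0.336323
  5  |  dp/dt·Δt = -0.007088  |  p_5 = 0.329235
  6  |  dp/dt·Δt = -0.006099  |  p_6 = 0.323136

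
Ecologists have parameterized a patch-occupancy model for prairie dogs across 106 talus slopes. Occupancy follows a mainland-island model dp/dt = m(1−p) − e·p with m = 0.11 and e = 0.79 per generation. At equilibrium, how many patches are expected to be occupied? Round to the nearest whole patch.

p* = m/(m+e) = 0.11/0.9000 = 0.1222.
Expected occupied patches = N × p* = 106 × 0.1222 = 12.96 ≈ 13.

13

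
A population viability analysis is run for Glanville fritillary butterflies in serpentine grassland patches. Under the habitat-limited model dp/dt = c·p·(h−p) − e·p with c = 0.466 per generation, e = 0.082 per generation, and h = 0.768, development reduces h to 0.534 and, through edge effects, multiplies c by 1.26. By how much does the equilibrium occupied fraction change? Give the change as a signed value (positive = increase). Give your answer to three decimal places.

-0.198

Before: p* = h − e/c = 0.768 − 0.082/0.466 = 0.768 − 0.1760 = 0.5920.
After: c = 0.58716, e = 0.082, h = 0.534; p* = 0.534 − 0.082/0.58716 = 0.3943.
Δp* = 0.3943 − 0.5920 = -0.1977.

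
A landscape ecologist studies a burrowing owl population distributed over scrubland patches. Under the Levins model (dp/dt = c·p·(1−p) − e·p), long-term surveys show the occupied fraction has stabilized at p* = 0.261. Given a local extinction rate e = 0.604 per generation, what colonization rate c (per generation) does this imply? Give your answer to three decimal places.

At equilibrium c(1−p*) = e, so c = e/(1−p*).
c = 0.604/(1 − 0.261) = 0.604/0.7390 = 0.8173.

0.817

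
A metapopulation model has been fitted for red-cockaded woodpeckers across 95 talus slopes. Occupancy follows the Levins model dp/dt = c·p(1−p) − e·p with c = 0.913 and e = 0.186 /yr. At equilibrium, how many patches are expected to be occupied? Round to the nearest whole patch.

p* = 1 − e/c = 1 − 0.186/0.913 = 0.7963.
Expected occupied patches = N × p* = 95 × 0.7963 = 75.65 ≈ 76.

76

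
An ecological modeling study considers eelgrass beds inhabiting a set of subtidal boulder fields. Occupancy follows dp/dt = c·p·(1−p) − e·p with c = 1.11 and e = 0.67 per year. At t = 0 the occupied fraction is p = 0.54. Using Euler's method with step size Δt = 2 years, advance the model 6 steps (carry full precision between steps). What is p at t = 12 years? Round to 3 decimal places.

0.396

Update rule: p ← p + [c·p·(1−p) − e·p]·Δt with Δt = 2.
t = 2: p = 0.54000 + (-0.17215) = 0.36785
t = 4: p = 0.36785 + (+0.02331) = 0.39116
t = 6: p = 0.39116 + (+0.00455) = 0.39571
t = 8: p = 0.39571 + (+0.00061) = 0.39631
t = 10: p = 0.39631 + (+0.00007) = 0.39639
t = 12: p = 0.39639 + (+0.00001) = 0.39640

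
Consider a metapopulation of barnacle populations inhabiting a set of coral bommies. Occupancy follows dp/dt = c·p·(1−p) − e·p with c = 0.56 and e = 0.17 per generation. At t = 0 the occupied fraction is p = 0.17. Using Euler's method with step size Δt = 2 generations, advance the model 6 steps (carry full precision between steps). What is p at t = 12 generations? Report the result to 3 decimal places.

Update rule: p ← p + [c·p·(1−p) − e·p]·Δt with Δt = 2.
step 1: Δp = +0.10023, p = 0.27023
step 2: Δp = +0.12899, p = 0.39922
step 3: Δp = +0.13289, p = 0.53211
step 4: Δp = +0.09793, p = 0.63004
step 5: Δp = +0.04685, p = 0.67689
step 6: Δp = +0.01481, p = 0.69170

0.692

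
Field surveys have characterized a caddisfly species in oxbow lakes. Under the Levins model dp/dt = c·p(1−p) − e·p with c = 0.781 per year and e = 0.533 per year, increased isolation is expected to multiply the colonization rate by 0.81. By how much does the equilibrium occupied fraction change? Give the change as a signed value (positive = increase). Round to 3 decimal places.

Before: p* = 1 − 0.533/0.781 = 0.3175.
After the change, c = 0.63261, e = 0.533, so p* = 1 − 0.533/0.63261 = 0.1575.
Δp* = 0.1575 − 0.3175 = -0.1601.

-0.160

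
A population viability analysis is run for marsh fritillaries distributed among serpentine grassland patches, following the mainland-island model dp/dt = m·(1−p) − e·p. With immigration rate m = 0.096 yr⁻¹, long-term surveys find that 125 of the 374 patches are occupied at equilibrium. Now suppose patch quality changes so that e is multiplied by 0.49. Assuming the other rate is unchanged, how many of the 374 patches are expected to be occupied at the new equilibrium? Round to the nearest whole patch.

189

Observed p* = 125/374 = 0.33422.
Balance m(1−p*) = e·p* gives e = m(1−p*)/p* = 0.096×0.66578/0.33422 = 0.19124.
New p* = m/(m+e) = 0.09600/(0.09600+0.09371) = 0.50604.
Expected occupied = 374 × 0.50604 = 189.26 ≈ 189.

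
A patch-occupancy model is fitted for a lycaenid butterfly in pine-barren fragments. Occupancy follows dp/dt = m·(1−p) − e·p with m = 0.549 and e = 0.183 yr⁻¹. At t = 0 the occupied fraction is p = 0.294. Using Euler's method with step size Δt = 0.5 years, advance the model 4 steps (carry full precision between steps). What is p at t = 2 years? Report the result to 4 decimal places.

0.6763

Update rule: p ← p + [m·(1−p) − e·p]·Δt with Δt = 0.5.
  1  |  dp/dt·Δt = +0.166896  |  p_1 = 0.460896
  2  |  dp/dt·Δt = +0.105812  |  p_2 = 0.566708
  3  |  dp/dt·Δt = +0.067085  |  p_3 = 0.633793
  4  |  dp/dt·Δt = +0.042532  |  p_4 = 0.676325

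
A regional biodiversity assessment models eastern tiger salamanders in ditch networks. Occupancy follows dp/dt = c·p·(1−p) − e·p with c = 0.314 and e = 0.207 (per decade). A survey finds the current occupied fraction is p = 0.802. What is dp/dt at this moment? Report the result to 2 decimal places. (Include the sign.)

-0.12

Colonization term: c·p·(1−p) = 0.314×0.802×0.1980 = 0.04986.
Extinction term: e·p = 0.16601.
dp/dt = 0.04986 − 0.16601 = -0.11615.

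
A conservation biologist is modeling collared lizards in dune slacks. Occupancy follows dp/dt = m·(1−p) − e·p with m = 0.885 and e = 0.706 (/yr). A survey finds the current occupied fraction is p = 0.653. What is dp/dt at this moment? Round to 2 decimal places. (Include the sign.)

-0.15

Colonization term: m·(1−p) = 0.885×0.3470 = 0.30710.
Extinction term: e·p = 0.46102.
dp/dt = 0.30710 − 0.46102 = -0.15392.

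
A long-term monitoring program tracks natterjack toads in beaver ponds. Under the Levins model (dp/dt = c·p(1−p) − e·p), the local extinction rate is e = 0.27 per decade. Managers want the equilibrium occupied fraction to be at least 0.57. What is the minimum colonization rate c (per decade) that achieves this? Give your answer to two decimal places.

0.63

p* = 1 − e/c ≥ 0.57 requires e/c ≤ 0.4300, i.e. c ≥ e/0.4300.
c_min = 0.27/0.4300 = 0.6279.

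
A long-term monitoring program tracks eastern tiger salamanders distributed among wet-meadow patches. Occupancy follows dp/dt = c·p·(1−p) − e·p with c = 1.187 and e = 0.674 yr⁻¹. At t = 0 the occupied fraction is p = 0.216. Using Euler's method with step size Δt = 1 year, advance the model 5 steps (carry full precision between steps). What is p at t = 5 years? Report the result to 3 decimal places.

Update rule: p ← p + [c·p·(1−p) − e·p]·Δt with Δt = 1.
step 1: Δp = +0.05543, p = 0.27143
step 2: Δp = +0.05179, p = 0.32322
step 3: Δp = +0.04180, p = 0.36502
step 4: Δp = +0.02910, p = 0.39412
step 5: Δp = +0.01780, p = 0.41193

0.412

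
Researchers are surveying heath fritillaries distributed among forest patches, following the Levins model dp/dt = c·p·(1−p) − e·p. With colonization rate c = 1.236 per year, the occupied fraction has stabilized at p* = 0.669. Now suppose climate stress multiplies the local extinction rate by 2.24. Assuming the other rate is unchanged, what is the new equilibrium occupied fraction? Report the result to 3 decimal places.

Balance c(1−p*) = e gives e = 1.236×(1 − 0.66900) = 0.40912.
New p* = 1 − e/c = 1 − 0.91643/1.23600 = 0.25855.

0.259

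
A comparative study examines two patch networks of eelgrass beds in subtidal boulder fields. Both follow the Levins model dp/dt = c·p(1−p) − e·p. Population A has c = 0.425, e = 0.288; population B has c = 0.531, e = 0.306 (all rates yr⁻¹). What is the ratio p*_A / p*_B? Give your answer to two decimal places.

0.76

A: p*_A = 1 − 0.288/0.425 = 0.3224.
B: p*_B = 1 − 0.306/0.531 = 0.4237.
p*_A / p*_B = 0.3224/0.4237 = 0.7608.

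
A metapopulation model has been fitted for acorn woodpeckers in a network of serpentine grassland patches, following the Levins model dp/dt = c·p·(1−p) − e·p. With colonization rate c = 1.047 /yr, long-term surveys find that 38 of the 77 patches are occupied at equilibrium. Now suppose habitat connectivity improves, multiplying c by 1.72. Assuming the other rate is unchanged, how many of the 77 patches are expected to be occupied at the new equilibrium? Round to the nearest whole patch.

54

Observed p* = 38/77 = 0.49351.
Balance c(1−p*) = e gives e = 1.047×(1 − 0.49351) = 0.53030.
New p* = 1 − e/c = 1 − 0.53030/1.80084 = 0.70553.
Expected occupied = 77 × 0.70553 = 54.33 ≈ 54.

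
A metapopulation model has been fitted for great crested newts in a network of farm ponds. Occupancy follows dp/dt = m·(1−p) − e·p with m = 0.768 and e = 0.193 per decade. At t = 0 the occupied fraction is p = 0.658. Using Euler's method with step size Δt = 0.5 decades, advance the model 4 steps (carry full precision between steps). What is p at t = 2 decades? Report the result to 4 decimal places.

0.7889

Update rule: p ← p + [m·(1−p) − e·p]·Δt with Δt = 0.5.
step 1: Δp = +0.06783, p = 0.72583
step 2: Δp = +0.03524, p = 0.76107
step 3: Δp = +0.01831, p = 0.77938
step 4: Δp = +0.00951, p = 0.78889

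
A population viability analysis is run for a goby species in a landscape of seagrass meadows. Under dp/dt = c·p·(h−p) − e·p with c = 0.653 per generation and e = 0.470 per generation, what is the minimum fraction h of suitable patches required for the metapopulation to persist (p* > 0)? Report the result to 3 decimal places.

0.720

p* = h − e/c is positive only when h > e/c.
h_min = e/c = 0.470/0.653 = 0.7198.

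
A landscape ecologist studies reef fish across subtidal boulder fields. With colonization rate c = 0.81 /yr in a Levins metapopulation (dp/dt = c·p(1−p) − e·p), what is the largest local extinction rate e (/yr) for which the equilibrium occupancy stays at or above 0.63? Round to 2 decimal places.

0.30

1 − e/c ≥ 0.63 ⇒ e ≤ c(1 − 0.63) = 0.81 × 0.3700.
e_max = 0.2997.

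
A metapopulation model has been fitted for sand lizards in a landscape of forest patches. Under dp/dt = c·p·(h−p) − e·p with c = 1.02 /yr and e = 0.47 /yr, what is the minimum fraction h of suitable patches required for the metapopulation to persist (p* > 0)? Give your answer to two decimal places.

p* = h − e/c is positive only when h > e/c.
h_min = e/c = 0.47/1.02 = 0.4608.

0.46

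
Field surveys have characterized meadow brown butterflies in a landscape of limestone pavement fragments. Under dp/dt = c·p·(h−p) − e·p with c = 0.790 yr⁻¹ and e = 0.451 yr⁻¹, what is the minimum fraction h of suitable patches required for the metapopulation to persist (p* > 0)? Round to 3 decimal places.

0.571

p* = h − e/c is positive only when h > e/c.
h_min = e/c = 0.451/0.790 = 0.5709.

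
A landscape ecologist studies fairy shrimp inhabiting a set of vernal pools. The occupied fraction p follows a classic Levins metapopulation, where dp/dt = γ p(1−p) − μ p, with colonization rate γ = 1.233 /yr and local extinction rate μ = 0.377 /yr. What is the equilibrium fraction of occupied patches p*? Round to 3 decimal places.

At equilibrium, colonization balances extinction: γ·p*·(1−p*) = μ·p*.
So p* = 1 − μ/γ = 1 − 0.377/1.233 = 1 − 0.3058 = 0.6942.

0.694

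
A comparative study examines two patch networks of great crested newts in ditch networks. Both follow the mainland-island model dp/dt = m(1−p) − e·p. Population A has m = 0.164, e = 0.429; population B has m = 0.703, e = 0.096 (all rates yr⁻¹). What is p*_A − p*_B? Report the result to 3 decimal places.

-0.603

A: p*_A = m/(m+e) = 0.164/0.5930 = 0.2766.
B: p*_B = 0.703/0.7990 = 0.8798.
p*_A − p*_B = 0.2766 − 0.8798 = -0.6033.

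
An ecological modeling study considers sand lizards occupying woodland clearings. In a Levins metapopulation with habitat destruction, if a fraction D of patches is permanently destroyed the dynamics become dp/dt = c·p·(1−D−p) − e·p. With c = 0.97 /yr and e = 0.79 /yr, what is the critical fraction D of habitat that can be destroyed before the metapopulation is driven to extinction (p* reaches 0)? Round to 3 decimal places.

0.186

The nontrivial equilibrium is p* = (1−D) − e/c; extinction occurs when this hits zero.
So D_crit = 1 − e/c = 1 − 0.79/0.97 = 1 − 0.8144 = 0.1856.
Note this equals the original equilibrium occupancy — the Levins extinction-debt result.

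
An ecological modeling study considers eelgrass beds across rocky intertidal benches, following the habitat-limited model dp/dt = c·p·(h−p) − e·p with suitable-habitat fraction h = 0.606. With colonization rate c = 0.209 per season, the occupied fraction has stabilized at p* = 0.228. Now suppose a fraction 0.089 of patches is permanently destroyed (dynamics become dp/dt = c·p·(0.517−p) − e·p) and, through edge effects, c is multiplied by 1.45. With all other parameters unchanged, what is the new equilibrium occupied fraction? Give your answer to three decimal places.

Balance c(h−p*) = e gives e = 0.209×(0.606 − 0.22800) = 0.07900.
New p* = 0.517 − e/c = 0.517 − 0.07900/0.30305 = 0.25632.

0.256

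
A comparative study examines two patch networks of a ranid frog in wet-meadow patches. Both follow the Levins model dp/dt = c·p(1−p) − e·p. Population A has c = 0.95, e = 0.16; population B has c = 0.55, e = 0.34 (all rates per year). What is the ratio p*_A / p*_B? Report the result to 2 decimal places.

A: p*_A = 1 − 0.16/0.95 = 0.8316.
B: p*_B = 1 − 0.34/0.55 = 0.3818.
p*_A / p*_B = 0.8316/0.3818 = 2.1779.

2.18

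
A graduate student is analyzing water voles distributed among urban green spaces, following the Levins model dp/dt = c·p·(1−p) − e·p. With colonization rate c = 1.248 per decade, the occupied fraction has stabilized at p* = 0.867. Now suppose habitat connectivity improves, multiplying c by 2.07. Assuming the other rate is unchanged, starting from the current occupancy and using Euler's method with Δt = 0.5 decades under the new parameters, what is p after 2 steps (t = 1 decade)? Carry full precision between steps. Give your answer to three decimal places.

Balance c(1−p*) = e gives e = 1.248×(1 − 0.86700) = 0.16598.
Starting from p₀ = 0.86700; update p ← p + (dp/dt)·Δt with the new parameters.
  1  |  dp/dt·Δt = +0.076991  |  p_1 = 0.943991
  2  |  dp/dt·Δt = -0.010050  |  p_2 = 0.933941

0.934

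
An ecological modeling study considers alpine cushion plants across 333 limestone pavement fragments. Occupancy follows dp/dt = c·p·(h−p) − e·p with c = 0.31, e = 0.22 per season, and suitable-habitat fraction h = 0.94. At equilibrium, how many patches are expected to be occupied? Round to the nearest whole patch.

p* = h − e/c = 0.94 − 0.7097 = 0.2303.
Expected occupied patches = N × p* = 333 × 0.2303 = 76.70 ≈ 77.

77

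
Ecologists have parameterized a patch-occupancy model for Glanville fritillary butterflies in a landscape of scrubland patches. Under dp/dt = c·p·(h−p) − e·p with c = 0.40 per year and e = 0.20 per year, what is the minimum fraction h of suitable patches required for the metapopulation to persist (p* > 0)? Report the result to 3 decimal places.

0.500

p* = h − e/c is positive only when h > e/c.
h_min = e/c = 0.20/0.40 = 0.5000.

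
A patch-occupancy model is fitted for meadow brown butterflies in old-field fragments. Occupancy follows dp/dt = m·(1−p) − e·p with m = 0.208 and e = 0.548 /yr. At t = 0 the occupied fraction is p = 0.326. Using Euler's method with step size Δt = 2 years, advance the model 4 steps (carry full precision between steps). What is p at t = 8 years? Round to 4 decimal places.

0.2786

Update rule: p ← p + [m·(1−p) − e·p]·Δt with Δt = 2.
p: 0.32600 → 0.24909  (Δp = -0.07691)
p: 0.24909 → 0.28847  (Δp = +0.03938)
p: 0.28847 → 0.26830  (Δp = -0.02016)
p: 0.26830 → 0.27863  (Δp = +0.01032)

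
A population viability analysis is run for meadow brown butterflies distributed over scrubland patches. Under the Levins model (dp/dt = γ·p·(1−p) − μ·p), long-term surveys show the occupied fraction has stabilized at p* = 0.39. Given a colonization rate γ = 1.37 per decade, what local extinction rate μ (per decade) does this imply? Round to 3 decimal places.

At equilibrium γ(1−p*) = μ.
μ = 1.37 × (1 − 0.39) = 1.37 × 0.6100 = 0.8357.

0.836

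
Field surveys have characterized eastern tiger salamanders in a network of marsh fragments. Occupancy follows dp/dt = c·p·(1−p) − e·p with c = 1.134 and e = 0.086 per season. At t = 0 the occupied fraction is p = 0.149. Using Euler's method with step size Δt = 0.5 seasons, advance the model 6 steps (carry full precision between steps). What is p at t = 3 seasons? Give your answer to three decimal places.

Update rule: p ← p + [c·p·(1−p) − e·p]·Δt with Δt = 0.5.
t = 0.5: p = 0.14900 + (+0.06549) = 0.21449
t = 1: p = 0.21449 + (+0.08631) = 0.30079
t = 1.5: p = 0.30079 + (+0.10632) = 0.40711
t = 2: p = 0.40711 + (+0.11935) = 0.52646
t = 2.5: p = 0.52646 + (+0.11872) = 0.64518
t = 3: p = 0.64518 + (+0.10206) = 0.74723

0.747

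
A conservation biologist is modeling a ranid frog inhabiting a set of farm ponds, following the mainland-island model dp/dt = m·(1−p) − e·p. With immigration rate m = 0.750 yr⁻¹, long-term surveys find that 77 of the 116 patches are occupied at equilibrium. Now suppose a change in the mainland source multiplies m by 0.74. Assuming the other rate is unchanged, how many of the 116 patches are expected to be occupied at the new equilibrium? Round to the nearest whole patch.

Observed p* = 77/116 = 0.66379.
Balance m(1−p*) = e·p* gives e = m(1−p*)/p* = 0.750×0.33621/0.66379 = 0.37988.
New p* = m/(m+e) = 0.55500/(0.55500+0.37988) = 0.59366.
Expected occupied = 116 × 0.59366 = 68.86 ≈ 69.

69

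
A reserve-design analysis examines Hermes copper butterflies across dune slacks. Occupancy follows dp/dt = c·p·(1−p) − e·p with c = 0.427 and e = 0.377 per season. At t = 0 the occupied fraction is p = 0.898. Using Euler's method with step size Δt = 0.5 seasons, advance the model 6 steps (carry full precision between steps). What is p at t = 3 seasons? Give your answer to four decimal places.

Update rule: p ← p + [c·p·(1−p) − e·p]·Δt with Δt = 0.5.
  1  |  dp/dt·Δt = -0.149717  |  p_1 = 0.748283
  2  |  dp/dt·Δt = -0.100837  |  p_2 = 0.647445
  3  |  dp/dt·Δt = -0.073310  |  p_3 = 0.574135
  4  |  dp/dt·Δt = -0.056023  |  p_4 = 0.518112
  5  |  dp/dt·Δt = -0.044359  |  p_5 = 0.473753
  6  |  dp/dt·Δt = -0.036075  |  p_6 = 0.437679

0.4377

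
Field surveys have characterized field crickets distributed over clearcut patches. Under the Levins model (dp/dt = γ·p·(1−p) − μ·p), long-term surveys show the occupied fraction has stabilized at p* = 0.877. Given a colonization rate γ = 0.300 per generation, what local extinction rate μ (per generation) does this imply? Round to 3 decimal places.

At equilibrium γ(1−p*) = μ.
μ = 0.300 × (1 − 0.877) = 0.300 × 0.1230 = 0.0369.

0.037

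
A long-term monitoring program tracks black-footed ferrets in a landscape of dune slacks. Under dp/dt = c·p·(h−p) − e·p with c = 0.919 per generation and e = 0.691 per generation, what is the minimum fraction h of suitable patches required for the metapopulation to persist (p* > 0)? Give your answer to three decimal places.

0.752

p* = h − e/c is positive only when h > e/c.
h_min = e/c = 0.691/0.919 = 0.7519.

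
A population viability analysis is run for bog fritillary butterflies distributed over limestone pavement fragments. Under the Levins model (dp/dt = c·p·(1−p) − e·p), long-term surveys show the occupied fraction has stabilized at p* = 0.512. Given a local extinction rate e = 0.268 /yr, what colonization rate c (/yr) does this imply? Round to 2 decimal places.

0.55

At equilibrium c(1−p*) = e, so c = e/(1−p*).
c = 0.268/(1 − 0.512) = 0.268/0.4880 = 0.5492.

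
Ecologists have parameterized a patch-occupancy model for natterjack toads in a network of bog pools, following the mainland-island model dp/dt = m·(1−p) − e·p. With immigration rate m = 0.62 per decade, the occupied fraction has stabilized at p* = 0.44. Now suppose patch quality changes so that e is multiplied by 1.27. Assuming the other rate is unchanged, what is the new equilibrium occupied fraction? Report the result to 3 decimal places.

Balance m(1−p*) = e·p* gives e = m(1−p*)/p* = 0.62×0.56000/0.44000 = 0.78909.
New p* = m/(m+e) = 0.62000/(0.62000+1.00214) = 0.38221.

0.382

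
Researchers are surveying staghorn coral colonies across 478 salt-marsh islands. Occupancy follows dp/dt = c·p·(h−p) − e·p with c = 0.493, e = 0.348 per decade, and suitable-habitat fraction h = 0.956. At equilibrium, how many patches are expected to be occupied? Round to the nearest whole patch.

120

p* = h − e/c = 0.956 − 0.7059 = 0.2501.
Expected occupied patches = N × p* = 478 × 0.2501 = 119.56 ≈ 120.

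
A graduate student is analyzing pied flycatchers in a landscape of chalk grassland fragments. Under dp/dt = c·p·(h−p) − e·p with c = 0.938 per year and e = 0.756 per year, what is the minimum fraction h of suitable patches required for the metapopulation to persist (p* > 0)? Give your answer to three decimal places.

0.806

p* = h − e/c is positive only when h > e/c.
h_min = e/c = 0.756/0.938 = 0.8060.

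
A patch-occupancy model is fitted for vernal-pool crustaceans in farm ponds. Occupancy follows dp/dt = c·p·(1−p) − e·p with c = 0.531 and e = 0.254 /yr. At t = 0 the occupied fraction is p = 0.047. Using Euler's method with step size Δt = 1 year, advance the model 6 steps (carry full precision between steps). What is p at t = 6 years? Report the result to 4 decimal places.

Update rule: p ← p + [c·p·(1−p) − e·p]·Δt with Δt = 1.
step 1: Δp = +0.01185, p = 0.05885
step 2: Δp = +0.01446, p = 0.07331
step 3: Δp = +0.01745, p = 0.09076
step 4: Δp = +0.02077, p = 0.11153
step 5: Δp = +0.02429, p = 0.13581
step 6: Δp = +0.02783, p = 0.16364

0.1636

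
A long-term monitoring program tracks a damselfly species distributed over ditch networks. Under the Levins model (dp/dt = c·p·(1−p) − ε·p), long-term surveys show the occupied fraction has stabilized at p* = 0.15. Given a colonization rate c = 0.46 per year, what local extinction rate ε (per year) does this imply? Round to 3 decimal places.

0.391

At equilibrium c(1−p*) = ε.
ε = 0.46 × (1 − 0.15) = 0.46 × 0.8500 = 0.3910.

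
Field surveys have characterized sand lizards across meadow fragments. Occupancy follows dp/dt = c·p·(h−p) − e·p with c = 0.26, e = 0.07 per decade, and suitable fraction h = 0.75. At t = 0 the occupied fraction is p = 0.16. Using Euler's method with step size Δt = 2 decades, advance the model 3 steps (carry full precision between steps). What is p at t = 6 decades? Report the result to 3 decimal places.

0.245

Update rule: p ← p + [c·p·(h−p) − e·p]·Δt with Δt = 2.
step 1: Δp = +0.02669, p = 0.18669
step 2: Δp = +0.02855, p = 0.21524
step 3: Δp = +0.02972, p = 0.24496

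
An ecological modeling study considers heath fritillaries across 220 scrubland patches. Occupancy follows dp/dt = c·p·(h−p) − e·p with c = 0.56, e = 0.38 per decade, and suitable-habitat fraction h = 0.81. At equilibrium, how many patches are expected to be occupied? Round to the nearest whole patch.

29

p* = h − e/c = 0.81 − 0.6786 = 0.1314.
Expected occupied patches = N × p* = 220 × 0.1314 = 28.91 ≈ 29.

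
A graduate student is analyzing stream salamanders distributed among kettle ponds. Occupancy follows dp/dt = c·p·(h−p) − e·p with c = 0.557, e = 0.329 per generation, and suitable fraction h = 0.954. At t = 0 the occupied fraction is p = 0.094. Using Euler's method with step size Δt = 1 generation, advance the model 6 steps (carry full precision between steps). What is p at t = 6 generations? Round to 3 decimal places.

0.194

Update rule: p ← p + [c·p·(h−p) − e·p]·Δt with Δt = 1.
  1  |  dp/dt·Δt = +0.014102  |  p_1 = 0.108102
  2  |  dp/dt·Δt = +0.015368  |  p_2 = 0.123470
  3  |  dp/dt·Δt = +0.016496  |  p_3 = 0.139966
  4  |  dp/dt·Δt = +0.017414  |  p_4 = 0.157381
  5  |  dp/dt·Δt = +0.018054  |  p_5 = 0.175435
  6  |  dp/dt·Δt = +0.018361  |  p_6 = 0.193796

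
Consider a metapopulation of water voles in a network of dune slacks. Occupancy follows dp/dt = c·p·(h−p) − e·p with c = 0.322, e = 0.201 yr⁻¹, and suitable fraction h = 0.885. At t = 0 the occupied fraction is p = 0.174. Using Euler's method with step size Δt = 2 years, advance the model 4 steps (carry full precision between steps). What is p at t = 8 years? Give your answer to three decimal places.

Update rule: p ← p + [c·p·(h−p) − e·p]·Δt with Δt = 2.
  1  |  dp/dt·Δt = +0.009724  |  p_1 = 0.183724
  2  |  dp/dt·Δt = +0.009117  |  p_2 = 0.192841
  3  |  dp/dt·Δt = +0.008437  |  p_3 = 0.201277
  4  |  dp/dt·Δt = +0.007712  |  p_4 = 0.208990

0.209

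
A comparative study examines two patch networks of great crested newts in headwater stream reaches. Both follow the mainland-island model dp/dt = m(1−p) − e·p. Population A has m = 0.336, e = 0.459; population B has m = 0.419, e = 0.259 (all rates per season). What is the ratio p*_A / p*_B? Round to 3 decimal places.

A: p*_A = m/(m+e) = 0.336/0.7950 = 0.4226.
B: p*_B = 0.419/0.6780 = 0.6180.
p*_A / p*_B = 0.4226/0.6180 = 0.6839.

0.684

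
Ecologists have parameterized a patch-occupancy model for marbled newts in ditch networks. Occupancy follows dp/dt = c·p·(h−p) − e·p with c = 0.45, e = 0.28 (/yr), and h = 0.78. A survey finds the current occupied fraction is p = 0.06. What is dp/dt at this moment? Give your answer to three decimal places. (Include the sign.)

Colonization term: c·p·(h−p) = 0.45×0.06×0.7200 = 0.01944.
Extinction term: e·p = 0.01680.
dp/dt = 0.01944 − 0.01680 = 0.00264.

0.003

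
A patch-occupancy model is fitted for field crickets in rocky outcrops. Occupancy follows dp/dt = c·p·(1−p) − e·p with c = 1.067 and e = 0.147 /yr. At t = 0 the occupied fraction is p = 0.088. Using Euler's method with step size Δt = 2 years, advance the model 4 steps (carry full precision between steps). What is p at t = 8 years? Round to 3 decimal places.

Update rule: p ← p + [c·p·(1−p) − e·p]·Δt with Δt = 2.
step 1: Δp = +0.14539, p = 0.23339
step 2: Δp = +0.31320, p = 0.54659
step 3: Δp = +0.36817, p = 0.91476
step 4: Δp = -0.10255, p = 0.81221

0.812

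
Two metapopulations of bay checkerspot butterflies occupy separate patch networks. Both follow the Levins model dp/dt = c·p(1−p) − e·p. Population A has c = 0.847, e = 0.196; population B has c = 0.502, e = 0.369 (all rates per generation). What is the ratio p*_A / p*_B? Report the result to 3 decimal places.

2.901

A: p*_A = 1 − 0.196/0.847 = 0.7686.
B: p*_B = 1 − 0.369/0.502 = 0.2649.
p*_A / p*_B = 0.7686/0.2649 = 2.9010.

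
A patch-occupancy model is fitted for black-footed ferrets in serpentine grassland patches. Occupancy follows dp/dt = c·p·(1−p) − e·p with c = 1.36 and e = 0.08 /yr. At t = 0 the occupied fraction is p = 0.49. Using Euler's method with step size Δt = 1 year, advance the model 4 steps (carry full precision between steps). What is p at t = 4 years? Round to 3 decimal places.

0.942

Update rule: p ← p + [c·p·(1−p) − e·p]·Δt with Δt = 1.
t = 1: p = 0.49000 + (+0.30066) = 0.79066
t = 2: p = 0.79066 + (+0.16185) = 0.95251
t = 3: p = 0.95251 + (-0.01468) = 0.93783
t = 4: p = 0.93783 + (+0.00427) = 0.94210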